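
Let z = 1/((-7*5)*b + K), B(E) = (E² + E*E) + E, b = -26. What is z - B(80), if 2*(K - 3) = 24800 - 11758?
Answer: -95749919/7434 ≈ -12880.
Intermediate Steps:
B(E) = E + 2*E² (B(E) = (E² + E²) + E = 2*E² + E = E + 2*E²)
K = 6524 (K = 3 + (24800 - 11758)/2 = 3 + (½)*13042 = 3 + 6521 = 6524)
z = 1/7434 (z = 1/(-7*5*(-26) + 6524) = 1/(-35*(-26) + 6524) = 1/(910 + 6524) = 1/7434 ≈ 0.00013452)
z - B(80) = 1/7434 - 80*(1 + 2*80) = 1/7434 - 80*(1 + 160) = 1/7434 - 80*161 = 1/7434 - 1*12880 = 1/7434 - 12880 = -95749919/7434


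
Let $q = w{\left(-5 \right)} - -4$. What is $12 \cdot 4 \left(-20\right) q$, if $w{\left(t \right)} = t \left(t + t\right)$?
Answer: $-51840$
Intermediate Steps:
$w{\left(t \right)} = 2 t^{2}$ ($w{\left(t \right)} = t 2 t = 2 t^{2}$)
$q = 54$ ($q = 2 \left(-5\right)^{2} - -4 = 2 \cdot 25 + 4 = 50 + 4 = 54$)
$12 \cdot 4 \left(-20\right) q = 12 \cdot 4 \left(-20\right) 54 = 48 \left(-20\right) 54 = \left(-960\right) 54 = -51840$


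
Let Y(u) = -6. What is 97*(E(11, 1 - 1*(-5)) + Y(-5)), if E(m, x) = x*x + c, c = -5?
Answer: 2425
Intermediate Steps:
E(m, x) = -5 + x² (E(m, x) = x*x - 5 = x² - 5 = -5 + x²)
97*(E(11, 1 - 1*(-5)) + Y(-5)) = 97*((-5 + (1 - 1*(-5))²) - 6) = 97*((-5 + (1 + 5)²) - 6) = 97*((-5 + 6²) - 6) = 97*((-5 + 36) - 6) = 97*(31 - 6) = 97*25 = 2425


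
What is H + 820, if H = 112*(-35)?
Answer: -3100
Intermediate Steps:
H = -3920
H + 820 = -3920 + 820 = -3100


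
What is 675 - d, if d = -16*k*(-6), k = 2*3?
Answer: 99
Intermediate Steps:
k = 6
d = 576 (d = -16*6*(-6) = -96*(-6) = 576)
675 - d = 675 - 1*576 = 675 - 576 = 99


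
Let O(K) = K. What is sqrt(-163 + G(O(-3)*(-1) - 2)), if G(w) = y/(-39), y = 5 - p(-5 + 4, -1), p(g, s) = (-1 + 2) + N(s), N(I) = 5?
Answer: 2*I*sqrt(61971)/39 ≈ 12.766*I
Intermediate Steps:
p(g, s) = 6 (p(g, s) = (-1 + 2) + 5 = 1 + 5 = 6)
y = -1 (y = 5 - 1*6 = 5 - 6 = -1)
G(w) = 1/39 (G(w) = -1/(-39) = -1*(-1/39) = 1/39)
sqrt(-163 + G(O(-3)*(-1) - 2)) = sqrt(-163 + 1/39) = sqrt(-6356/39) = 2*I*sqrt(61971)/39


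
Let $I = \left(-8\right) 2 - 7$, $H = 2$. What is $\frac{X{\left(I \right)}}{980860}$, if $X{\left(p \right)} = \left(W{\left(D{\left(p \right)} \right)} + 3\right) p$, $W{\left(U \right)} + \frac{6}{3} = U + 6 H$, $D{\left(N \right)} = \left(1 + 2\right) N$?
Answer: $\frac{322}{245215} \approx 0.0013131$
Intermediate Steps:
$D{\left(N \right)} = 3 N$
$W{\left(U \right)} = 10 + U$ ($W{\left(U \right)} = -2 + \left(U + 6 \cdot 2\right) = -2 + \left(U + 12\right) = -2 + \left(12 + U\right) = 10 + U$)
$I = -23$ ($I = -16 - 7 = -23$)
$X{\left(p \right)} = p \left(13 + 3 p\right)$ ($X{\left(p \right)} = \left(\left(10 + 3 p\right) + 3\right) p = \left(13 + 3 p\right) p = p \left(13 + 3 p\right)$)
$\frac{X{\left(I \right)}}{980860} = \frac{\left(-23\right) \left(13 + 3 \left(-23\right)\right)}{980860} = - 23 \left(13 - 69\right) \frac{1}{980860} = \left(-23\right) \left(-56\right) \frac{1}{980860} = 1288 \cdot \frac{1}{980860} = \frac{322}{245215}$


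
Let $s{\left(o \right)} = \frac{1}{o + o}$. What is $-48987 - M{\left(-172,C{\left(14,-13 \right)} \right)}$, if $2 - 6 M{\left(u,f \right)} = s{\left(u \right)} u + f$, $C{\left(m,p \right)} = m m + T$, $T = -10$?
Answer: $- \frac{195825}{4} \approx -48956.0$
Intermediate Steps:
$s{\left(o \right)} = \frac{1}{2 o}$
$C{\left(m,p \right)} = -10 + m^{2}$ ($C{\left(m,p \right)} = m m - 10 = m^{2} - 10 = -10 + m^{2}$)
$M{\left(u,f \right)} = \frac{1}{4} - \frac{f}{6}$ ($M{\left(u,f \right)} = \frac{1}{3} - \frac{\frac{1}{2 u} u + f}{6} = \frac{1}{3} - \frac{\frac{1}{2} + f}{6} = \frac{1}{3} - \left(\frac{1}{12} + \frac{f}{6}\right) = \frac{1}{4} - \frac{f}{6}$)
$-48987 - M{\left(-172,C{\left(14,-13 \right)} \right)} = -48987 - \left(\frac{1}{4} - \frac{-10 + 14^{2}}{6}\right) = -48987 - \left(\frac{1}{4} - \frac{-10 + 196}{6}\right) = -48987 - \left(\frac{1}{4} - 31\right) = -48987 - - \frac{123}{4} = -48987 + \frac{123}{4} = - \frac{195825}{4}$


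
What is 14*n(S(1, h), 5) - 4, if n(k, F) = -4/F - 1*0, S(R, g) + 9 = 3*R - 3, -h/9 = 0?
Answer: -76/5 ≈ -15.200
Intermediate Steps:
h = 0 (h = -9*0 = 0)
S(R, g) = -12 + 3*R (S(R, g) = -9 + (3*R - 3) = -9 + (-3 + 3*R) = -12 + 3*R)
n(k, F) = -4/F (n(k, F) = -4/F + 0 = -4/F)
14*n(S(1, h), 5) - 4 = 14*(-4/5) - 4 = 14*(-4*⅕) - 4 = 14*(-⅘) - 4 = -56/5 - 4 = -76/5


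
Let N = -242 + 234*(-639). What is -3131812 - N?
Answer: -2982044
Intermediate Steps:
N = -149768 (N = -242 - 149526 = -149768)
-3131812 - N = -3131812 - 1*(-149768) = -3131812 + 149768 = -2982044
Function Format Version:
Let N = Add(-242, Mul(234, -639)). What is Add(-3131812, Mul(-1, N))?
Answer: -2982044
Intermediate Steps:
N = -149768 (N = Add(-242, -149526) = -149768)
Add(-3131812, Mul(-1, N)) = Add(-3131812, Mul(-1, -149768)) = Add(-3131812, 149768) = -2982044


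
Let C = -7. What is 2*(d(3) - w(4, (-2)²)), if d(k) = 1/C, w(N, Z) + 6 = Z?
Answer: 26/7 ≈ 3.7143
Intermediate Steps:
w(N, Z) = -6 + Z
d(k) = -⅐ (d(k) = 1/(-7) = -⅐)
2*(d(3) - w(4, (-2)²)) = 2*(-⅐ - (-6 + (-2)²)) = 2*(-⅐ - (-6 + 4)) = 2*(-⅐ - 1*(-2)) = 2*(-⅐ + 2) = 2*(13/7) = 26/7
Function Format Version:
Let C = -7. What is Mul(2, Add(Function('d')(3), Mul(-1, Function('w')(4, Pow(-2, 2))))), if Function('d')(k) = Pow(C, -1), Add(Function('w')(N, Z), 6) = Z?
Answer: Rational(26, 7) ≈ 3.7143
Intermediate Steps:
Function('w')(N, Z) = Add(-6, Z)
Function('d')(k) = Rational(-1, 7) (Function('d')(k) = Pow(-7, -1) = Rational(-1, 7))
Mul(2, Add(Function('d')(3), Mul(-1, Function('w')(4, Pow(-2, 2))))) = Mul(2, Add(Rational(-1, 7), Mul(-1, Add(-6, Pow(-2, 2))))) = Mul(2, Add(Rational(-1, 7), Mul(-1, Add(-6, 4)))) = Mul(2, Add(Rational(-1, 7), Mul(-1, -2))) = Mul(2, Add(Rational(-1, 7), 2)) = Mul(2, Rational(13, 7)) = Rational(26, 7)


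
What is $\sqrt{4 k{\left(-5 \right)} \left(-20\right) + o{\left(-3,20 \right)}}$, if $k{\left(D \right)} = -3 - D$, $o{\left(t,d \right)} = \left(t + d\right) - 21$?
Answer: $2 i \sqrt{41} \approx 12.806 i$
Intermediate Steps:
$o{\left(t,d \right)} = -21 + d + t$ ($o{\left(t,d \right)} = \left(d + t\right) - 21 = -21 + d + t$)
$\sqrt{4 k{\left(-5 \right)} \left(-20\right) + o{\left(-3,20 \right)}} = \sqrt{4 \left(-3 - -5\right) \left(-20\right) - 4} = \sqrt{4 \left(-3 + 5\right) \left(-20\right) - 4} = \sqrt{4 \cdot 2 \left(-20\right) - 4} = \sqrt{8 \left(-20\right) - 4} = \sqrt{-160 - 4} = \sqrt{-164} = 2 i \sqrt{41}$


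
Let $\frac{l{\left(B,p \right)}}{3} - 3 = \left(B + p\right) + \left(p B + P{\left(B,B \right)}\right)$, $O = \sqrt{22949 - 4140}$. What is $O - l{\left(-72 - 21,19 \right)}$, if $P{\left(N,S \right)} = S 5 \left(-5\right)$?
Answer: $-1461 + \sqrt{18809} \approx -1323.9$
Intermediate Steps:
$O = \sqrt{18809} \approx 137.15$
$P{\left(N,S \right)} = - 25 S$ ($P{\left(N,S \right)} = 5 S \left(-5\right) = - 25 S$)
$l{\left(B,p \right)} = 9 - 72 B + 3 p + 3 B p$ ($l{\left(B,p \right)} = 9 + 3 \left(\left(B + p\right) + \left(p B - 25 B\right)\right) = 9 + 3 \left(\left(B + p\right) + \left(B p - 25 B\right)\right) = 9 + 3 \left(\left(B + p\right) + \left(- 25 B + B p\right)\right) = 9 + 3 \left(p - 24 B + B p\right) = 9 + \left(- 72 B + 3 p + 3 B p\right) = 9 - 72 B + 3 p + 3 B p$)
$O - l{\left(-72 - 21,19 \right)} = \sqrt{18809} - \left(9 - 72 \left(-72 - 21\right) + 3 \cdot 19 + 3 \left(-72 - 21\right) 19\right) = \sqrt{18809} - \left(9 - 72 \left(-72 - 21\right) + 57 + 3 \left(-72 - 21\right) 19\right) = \sqrt{18809} - \left(9 - -6696 + 57 + 3 \left(-93\right) 19\right) = \sqrt{18809} - \left(9 + 6696 + 57 - 5301\right) = \sqrt{18809} - 1461 = -1461 + \sqrt{18809}$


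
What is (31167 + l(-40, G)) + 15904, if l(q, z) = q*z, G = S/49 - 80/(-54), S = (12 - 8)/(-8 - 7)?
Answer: 62196821/1323 ≈ 47012.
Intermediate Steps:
S = -4/15 (S = 4/(-15) = 4*(-1/15) = -4/15 ≈ -0.26667)
G = 9764/6615 (G = -4/15/49 - 80/(-54) = -4/15*1/49 - 80*(-1/54) = -4/735 + 40/27 = 9764/6615 ≈ 1.4760)
(31167 + l(-40, G)) + 15904 = (31167 - 40*9764/6615) + 15904 = (31167 - 78112/1323) + 15904 = 41155829/1323 + 15904 = 62196821/1323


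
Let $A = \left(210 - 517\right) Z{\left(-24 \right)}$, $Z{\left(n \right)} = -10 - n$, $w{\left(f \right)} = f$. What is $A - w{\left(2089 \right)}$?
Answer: $-6387$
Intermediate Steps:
$A = -4298$ ($A = \left(210 - 517\right) \left(-10 - -24\right) = \left(210 - 517\right) \left(-10 + 24\right) = \left(-307\right) 14 = -4298$)
$A - w{\left(2089 \right)} = -4298 - 2089 = -6387$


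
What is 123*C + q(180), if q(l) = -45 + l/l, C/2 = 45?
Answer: 11026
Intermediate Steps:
C = 90 (C = 2*45 = 90)
q(l) = -44 (q(l) = -45 + 1 = -44)
123*C + q(180) = 123*90 - 44 = 11070 - 44 = 11026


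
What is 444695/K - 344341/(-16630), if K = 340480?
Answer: 655981587/29800960 ≈ 22.012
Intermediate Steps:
444695/K - 344341/(-16630) = 444695/340480 - 344341/(-16630) = 444695*(1/340480) - 344341*(-1/16630) = 4681/3584 + 344341/16630 = 655981587/29800960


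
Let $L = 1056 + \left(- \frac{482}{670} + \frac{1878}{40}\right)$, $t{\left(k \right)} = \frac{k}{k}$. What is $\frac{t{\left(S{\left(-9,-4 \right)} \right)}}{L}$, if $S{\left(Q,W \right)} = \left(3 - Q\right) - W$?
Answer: $\frac{1340}{1476989} \approx 0.00090725$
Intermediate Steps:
$S{\left(Q,W \right)} = 3 - Q - W$
$t{\left(k \right)} = 1$
$L = \frac{1476989}{1340}$ ($L = 1056 + \left(\left(-482\right) \frac{1}{670} + 1878 \cdot \frac{1}{40}\right) = 1056 + \left(- \frac{241}{335} + \frac{939}{20}\right) = 1056 + \frac{61949}{1340} = \frac{1476989}{1340} \approx 1102.2$)
$\frac{t{\left(S{\left(-9,-4 \right)} \right)}}{L} = 1 \frac{1}{\frac{1476989}{1340}} = 1 \cdot \frac{1340}{1476989} = \frac{1340}{1476989}$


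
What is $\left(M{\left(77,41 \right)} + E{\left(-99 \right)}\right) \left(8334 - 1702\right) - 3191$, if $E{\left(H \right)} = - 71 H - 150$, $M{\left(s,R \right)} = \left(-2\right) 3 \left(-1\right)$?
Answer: $45658129$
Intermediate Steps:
$M{\left(s,R \right)} = 6$ ($M{\left(s,R \right)} = \left(-6\right) \left(-1\right) = 6$)
$E{\left(H \right)} = -150 - 71 H$
$\left(M{\left(77,41 \right)} + E{\left(-99 \right)}\right) \left(8334 - 1702\right) - 3191 = \left(6 - -6879\right) \left(8334 - 1702\right) - 3191 = \left(6 + \left(-150 + 7029\right)\right) 6632 - 3191 = \left(6 + 6879\right) 6632 - 3191 = 6885 \cdot 6632 - 3191 = 45661320 - 3191 = 45658129$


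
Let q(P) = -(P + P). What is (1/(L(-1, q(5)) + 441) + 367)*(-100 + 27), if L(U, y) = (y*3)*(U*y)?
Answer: -3777604/141 ≈ -26792.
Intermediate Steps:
q(P) = -2*P
L(U, y) = 3*U*y² (L(U, y) = (3*y)*(U*y) = 3*U*y²)
(1/(L(-1, q(5)) + 441) + 367)*(-100 + 27) = (1/(3*(-1)*(-2*5)² + 441) + 367)*(-100 + 27) = (1/(3*(-1)*(-10)² + 441) + 367)*(-73) = (1/(3*(-1)*100 + 441) + 367)*(-73) = (1/(-300 + 441) + 367)*(-73) = (1/141 + 367)*(-73) = (51748/141)*(-73) = -3777604/141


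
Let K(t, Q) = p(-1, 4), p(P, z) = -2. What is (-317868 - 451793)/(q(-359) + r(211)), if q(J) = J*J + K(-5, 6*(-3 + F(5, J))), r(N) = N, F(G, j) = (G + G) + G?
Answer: -769661/129090 ≈ -5.9622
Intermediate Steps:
F(G, j) = 3*G (F(G, j) = 2*G + G = 3*G)
K(t, Q) = -2
q(J) = -2 + J² (q(J) = J*J - 2 = J² - 2 = -2 + J²)
(-317868 - 451793)/(q(-359) + r(211)) = (-317868 - 451793)/((-2 + (-359)²) + 211) = -769661/((-2 + 128881) + 211) = -769661/(128879 + 211) = -769661/129090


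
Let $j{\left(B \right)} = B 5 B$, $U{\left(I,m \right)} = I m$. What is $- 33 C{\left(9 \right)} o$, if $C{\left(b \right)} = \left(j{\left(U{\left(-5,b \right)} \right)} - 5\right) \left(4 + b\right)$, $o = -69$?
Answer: $299562120$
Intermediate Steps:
$j{\left(B \right)} = 5 B^{2}$ ($j{\left(B \right)} = 5 B B = 5 B^{2}$)
$C{\left(b \right)} = \left(-5 + 125 b^{2}\right) \left(4 + b\right)$ ($C{\left(b \right)} = \left(5 \left(- 5 b\right)^{2} - 5\right) \left(4 + b\right) = \left(5 \cdot 25 b^{2} - 5\right) \left(4 + b\right) = \left(125 b^{2} - 5\right) \left(4 + b\right) = \left(-5 + 125 b^{2}\right) \left(4 + b\right)$)
$- 33 C{\left(9 \right)} o = - 33 \left(-20 - 45 + 125 \cdot 9^{3} + 500 \cdot 9^{2}\right) \left(-69\right) = - 33 \left(-20 - 45 + 125 \cdot 729 + 500 \cdot 81\right) \left(-69\right) = - 33 \left(-20 - 45 + 91125 + 40500\right) \left(-69\right) = \left(-33\right) 131560 \left(-69\right) = \left(-4341480\right) \left(-69\right) = 299562120$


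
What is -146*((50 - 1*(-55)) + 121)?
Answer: -32996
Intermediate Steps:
-146*((50 - 1*(-55)) + 121) = -146*((50 + 55) + 121) = -146*(105 + 121) = -146*226 = -32996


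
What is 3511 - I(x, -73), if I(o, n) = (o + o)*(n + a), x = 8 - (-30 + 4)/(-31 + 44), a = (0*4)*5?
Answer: 4971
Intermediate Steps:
a = 0 (a = 0*5 = 0)
x = 10 (x = 8 - (-26)/13 = 8 - 1*(-2) = 8 + 2 = 10)
I(o, n) = 2*n*o (I(o, n) = (o + o)*(n + 0) = (2*o)*n = 2*n*o)
3511 - I(x, -73) = 3511 - 2*(-73)*10 = 3511 - 1*(-1460) = 3511 + 1460 = 4971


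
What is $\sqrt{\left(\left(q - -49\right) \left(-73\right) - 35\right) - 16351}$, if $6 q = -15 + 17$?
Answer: $\frac{i \sqrt{179886}}{3} \approx 141.38 i$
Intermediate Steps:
$q = \frac{1}{3}$ ($q = \frac{-15 + 17}{6} = \frac{1}{6} \cdot 2 = \frac{1}{3} \approx 0.33333$)
$\sqrt{\left(\left(q - -49\right) \left(-73\right) - 35\right) - 16351} = \sqrt{\left(\left(\frac{1}{3} - -49\right) \left(-73\right) - 35\right) - 16351} = \sqrt{\left(\left(\frac{1}{3} + 49\right) \left(-73\right) - 35\right) - 16351} = \sqrt{\left(\frac{148}{3} \left(-73\right) - 35\right) - 16351} = \sqrt{\left(- \frac{10804}{3} - 35\right) - 16351} = \sqrt{- \frac{10909}{3} - 16351} = \sqrt{- \frac{59962}{3}} = \frac{i \sqrt{179886}}{3}$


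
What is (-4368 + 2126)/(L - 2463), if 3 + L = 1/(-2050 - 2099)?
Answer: 9302058/10231435 ≈ 0.90916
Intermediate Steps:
L = -12448/4149 (L = -3 + 1/(-2050 - 2099) = -3 + 1/(-4149) = -3 - 1/4149 = -12448/4149 ≈ -3.0002)
(-4368 + 2126)/(L - 2463) = (-4368 + 2126)/(-12448/4149 - 2463) = -2242/(-10231435/4149) = -2242*(-4149/10231435) = 9302058/10231435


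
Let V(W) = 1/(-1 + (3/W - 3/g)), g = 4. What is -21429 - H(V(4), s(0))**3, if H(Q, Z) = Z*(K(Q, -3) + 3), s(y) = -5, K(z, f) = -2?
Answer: -21304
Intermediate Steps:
V(W) = 1/(-7/4 + 3/W) (V(W) = 1/(-1 + (3/W - 3/4)) = 1/(-1 + (-3/4 + 3/W)) = 1/(-7/4 + 3/W))
H(Q, Z) = Z (H(Q, Z) = Z*(-2 + 3) = Z*1 = Z)
-21429 - H(V(4), s(0))**3 = -21429 - 1*(-5)**3 = -21429 - 1*(-125) = -21429 + 125 = -21304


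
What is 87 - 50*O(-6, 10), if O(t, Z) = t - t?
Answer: 87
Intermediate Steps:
O(t, Z) = 0
87 - 50*O(-6, 10) = 87 - 50*0 = 87 + 0 = 87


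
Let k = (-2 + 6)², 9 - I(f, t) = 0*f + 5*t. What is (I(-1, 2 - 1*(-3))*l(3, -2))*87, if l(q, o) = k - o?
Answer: -25056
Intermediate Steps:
I(f, t) = 9 - 5*t (I(f, t) = 9 - (0*f + 5*t) = 9 - (0 + 5*t) = 9 - 5*t)
k = 16 (k = 4² = 16)
l(q, o) = 16 - o
(I(-1, 2 - 1*(-3))*l(3, -2))*87 = ((9 - 5*(2 - 1*(-3)))*(16 - 1*(-2)))*87 = ((9 - 5*(2 + 3))*(16 + 2))*87 = ((9 - 5*5)*18)*87 = ((9 - 25)*18)*87 = -16*18*87 = -288*87 = -25056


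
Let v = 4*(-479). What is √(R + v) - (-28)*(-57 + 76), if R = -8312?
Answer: 532 + 2*I*√2557 ≈ 532.0 + 101.13*I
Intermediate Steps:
v = -1916
√(R + v) - (-28)*(-57 + 76) = √(-8312 - 1916) - (-28)*(-57 + 76) = √(-10228) - (-28)*19 = 2*I*√2557 - 1*(-532) = 2*I*√2557 + 532 = 532 + 2*I*√2557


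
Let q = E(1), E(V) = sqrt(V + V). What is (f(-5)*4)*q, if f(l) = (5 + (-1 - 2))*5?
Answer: 40*sqrt(2) ≈ 56.569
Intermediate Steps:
E(V) = sqrt(2)*sqrt(V) (E(V) = sqrt(2*V) = sqrt(2)*sqrt(V))
f(l) = 10 (f(l) = (5 - 3)*5 = 2*5 = 10)
q = sqrt(2) (q = sqrt(2)*sqrt(1) = sqrt(2)*1 = sqrt(2) ≈ 1.4142)
(f(-5)*4)*q = (10*4)*sqrt(2) = 40*sqrt(2)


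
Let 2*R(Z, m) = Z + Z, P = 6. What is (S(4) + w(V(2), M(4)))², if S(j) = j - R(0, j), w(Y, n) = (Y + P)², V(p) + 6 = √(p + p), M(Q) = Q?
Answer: 64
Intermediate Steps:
R(Z, m) = Z (R(Z, m) = (Z + Z)/2 = (2*Z)/2 = Z)
V(p) = -6 + √2*√p (V(p) = -6 + √(p + p) = -6 + √(2*p) = -6 + √2*√p)
w(Y, n) = (6 + Y)² (w(Y, n) = (Y + 6)² = (6 + Y)²)
S(j) = j (S(j) = j - 1*0 = j + 0 = j)
(S(4) + w(V(2), M(4)))² = (4 + (6 + (-6 + √2*√2))²)² = (4 + (6 + (-6 + 2))²)² = (4 + (6 - 4)²)² = (4 + 2²)² = (4 + 4)² = 8² = 64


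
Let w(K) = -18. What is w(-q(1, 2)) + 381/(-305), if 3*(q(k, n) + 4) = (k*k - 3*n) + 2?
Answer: -5871/305 ≈ -19.249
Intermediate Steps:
q(k, n) = -10/3 - n + k²/3 (q(k, n) = -4 + ((k*k - 3*n) + 2)/3 = -4 + ((k² - 3*n) + 2)/3 = -4 + (2 + k² - 3*n)/3 = -4 + (⅔ - n + k²/3) = -10/3 - n + k²/3)
w(-q(1, 2)) + 381/(-305) = -18 + 381/(-305) = -18 + 381*(-1/305) = -18 - 381/305 = -5871/305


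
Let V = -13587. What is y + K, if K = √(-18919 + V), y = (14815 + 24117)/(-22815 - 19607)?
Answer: -19466/21211 + I*√32506 ≈ -0.91773 + 180.29*I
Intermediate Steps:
y = -19466/21211 (y = 38932/(-42422) = 38932*(-1/42422) = -19466/21211 ≈ -0.91773)
K = I*√32506 (K = √(-18919 - 13587) = √(-32506) = I*√32506 ≈ 180.29*I)
y + K = -19466/21211 + I*√32506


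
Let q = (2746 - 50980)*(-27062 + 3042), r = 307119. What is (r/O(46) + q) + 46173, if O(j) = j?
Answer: 2317267059/2 ≈ 1.1586e+9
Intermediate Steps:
q = 1158580680 (q = -48234*(-24020) = 1158580680)
(r/O(46) + q) + 46173 = (307119/46 + 1158580680) + 46173 = (307119*(1/46) + 1158580680) + 46173 = (13353/2 + 1158580680) + 46173 = 2317174713/2 + 46173 = 2317267059/2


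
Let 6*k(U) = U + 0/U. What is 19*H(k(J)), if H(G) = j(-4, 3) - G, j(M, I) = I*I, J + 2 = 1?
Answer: 1045/6 ≈ 174.17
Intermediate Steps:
J = -1 (J = -2 + 1 = -1)
k(U) = U/6 (k(U) = (U + 0/U)/6 = (U + 0)/6 = U/6)
j(M, I) = I²
H(G) = 9 - G (H(G) = 3² - G = 9 - G)
19*H(k(J)) = 19*(9 - (-1)/6) = 19*(9 - 1*(-⅙)) = 19*(9 + ⅙) = 19*(55/6) = 1045/6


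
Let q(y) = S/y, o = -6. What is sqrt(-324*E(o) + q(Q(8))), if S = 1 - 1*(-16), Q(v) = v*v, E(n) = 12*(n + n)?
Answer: sqrt(2986001)/8 ≈ 216.00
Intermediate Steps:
E(n) = 24*n (E(n) = 12*(2*n) = 24*n)
Q(v) = v**2
S = 17 (S = 1 + 16 = 17)
q(y) = 17/y
sqrt(-324*E(o) + q(Q(8))) = sqrt(-7776*(-6) + 17/(8**2)) = sqrt(-324*(-144) + 17/64) = sqrt(46656 + 17*(1/64)) = sqrt(46656 + 17/64) = sqrt(2986001/64) = sqrt(2986001)/8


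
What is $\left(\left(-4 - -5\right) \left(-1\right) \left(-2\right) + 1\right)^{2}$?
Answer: $9$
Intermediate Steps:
$\left(\left(-4 - -5\right) \left(-1\right) \left(-2\right) + 1\right)^{2} = \left(\left(-4 + 5\right) \left(-1\right) \left(-2\right) + 1\right)^{2} = \left(1 \left(-1\right) \left(-2\right) + 1\right)^{2} = \left(\left(-1\right) \left(-2\right) + 1\right)^{2} = \left(2 + 1\right)^{2} = 3^{2} = 9$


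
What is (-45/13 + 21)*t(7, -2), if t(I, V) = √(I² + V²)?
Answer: 228*√53/13 ≈ 127.68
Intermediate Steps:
(-45/13 + 21)*t(7, -2) = (-45/13 + 21)*√(7² + (-2)²) = (-45*1/13 + 21)*√(49 + 4) = (-45/13 + 21)*√53 = 228*√53/13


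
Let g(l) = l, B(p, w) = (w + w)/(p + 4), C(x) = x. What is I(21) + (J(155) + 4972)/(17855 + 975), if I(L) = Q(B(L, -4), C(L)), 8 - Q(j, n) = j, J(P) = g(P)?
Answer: 808963/94150 ≈ 8.5923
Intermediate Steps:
B(p, w) = 2*w/(4 + p) (B(p, w) = (2*w)/(4 + p) = 2*w/(4 + p))
J(P) = P
Q(j, n) = 8 - j
I(L) = 8 + 8/(4 + L) (I(L) = 8 - 2*(-4)/(4 + L) = 8 - (-8)/(4 + L) = 8 + 8/(4 + L))
I(21) + (J(155) + 4972)/(17855 + 975) = 8*(5 + 21)/(4 + 21) + (155 + 4972)/(17855 + 975) = 8*26/25 + 5127/18830 = 8*(1/25)*26 + 5127*(1/18830) = 208/25 + 5127/18830 = 808963/94150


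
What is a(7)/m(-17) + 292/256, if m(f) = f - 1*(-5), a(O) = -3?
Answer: 89/64 ≈ 1.3906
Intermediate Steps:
m(f) = 5 + f (m(f) = f + 5 = 5 + f)
a(7)/m(-17) + 292/256 = -3/(5 - 17) + 292/256 = -3/(-12) + 292*(1/256) = -3*(-1/12) + 73/64 = ¼ + 73/64 = 89/64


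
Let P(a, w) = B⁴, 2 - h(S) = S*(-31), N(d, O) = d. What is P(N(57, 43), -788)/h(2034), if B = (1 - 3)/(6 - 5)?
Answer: 1/3941 ≈ 0.00025374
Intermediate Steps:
B = -2 (B = -2/1 = -2*1 = -2)
h(S) = 2 + 31*S (h(S) = 2 - S*(-31) = 2 - (-31)*S = 2 + 31*S)
P(a, w) = 16 (P(a, w) = (-2)⁴ = 16)
P(N(57, 43), -788)/h(2034) = 16/(2 + 31*2034) = 16/(2 + 63054) = 16/63056 = 16*(1/63056) = 1/3941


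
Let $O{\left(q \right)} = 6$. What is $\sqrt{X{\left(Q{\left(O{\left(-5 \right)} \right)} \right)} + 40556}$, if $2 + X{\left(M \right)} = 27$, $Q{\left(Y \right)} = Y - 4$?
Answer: $9 \sqrt{501} \approx 201.45$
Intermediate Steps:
$Q{\left(Y \right)} = -4 + Y$
$X{\left(M \right)} = 25$ ($X{\left(M \right)} = -2 + 27 = 25$)
$\sqrt{X{\left(Q{\left(O{\left(-5 \right)} \right)} \right)} + 40556} = \sqrt{25 + 40556} = \sqrt{40581} = 9 \sqrt{501}$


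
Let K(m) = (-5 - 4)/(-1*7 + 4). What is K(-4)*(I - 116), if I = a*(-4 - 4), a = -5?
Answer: -228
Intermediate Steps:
K(m) = 3 (K(m) = -9/(-7 + 4) = -9/(-3) = -9*(-⅓) = 3)
I = 40 (I = -5*(-4 - 4) = -5*(-8) = 40)
K(-4)*(I - 116) = 3*(40 - 116) = 3*(-76) = -228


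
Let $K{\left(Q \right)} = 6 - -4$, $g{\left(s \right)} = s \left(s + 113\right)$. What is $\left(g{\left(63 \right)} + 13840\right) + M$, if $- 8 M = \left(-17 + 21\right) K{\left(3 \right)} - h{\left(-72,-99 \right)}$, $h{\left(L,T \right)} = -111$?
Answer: $\frac{199273}{8} \approx 24909.0$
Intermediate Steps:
$g{\left(s \right)} = s \left(113 + s\right)$
$K{\left(Q \right)} = 10$ ($K{\left(Q \right)} = 6 + 4 = 10$)
$M = - \frac{151}{8}$ ($M = - \frac{\left(-17 + 21\right) 10 - -111}{8} = - \frac{4 \cdot 10 + 111}{8} = - \frac{40 + 111}{8} = \left(- \frac{1}{8}\right) 151 = - \frac{151}{8} \approx -18.875$)
$\left(g{\left(63 \right)} + 13840\right) + M = \left(63 \left(113 + 63\right) + 13840\right) - \frac{151}{8} = \left(63 \cdot 176 + 13840\right) - \frac{151}{8} = \left(11088 + 13840\right) - \frac{151}{8} = 24928 - \frac{151}{8} = \frac{199273}{8}$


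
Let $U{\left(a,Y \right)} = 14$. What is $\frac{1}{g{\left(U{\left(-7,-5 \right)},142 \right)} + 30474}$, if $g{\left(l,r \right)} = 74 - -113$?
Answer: $\frac{1}{30661} \approx 3.2615 \cdot 10^{-5}$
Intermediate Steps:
$g{\left(l,r \right)} = 187$ ($g{\left(l,r \right)} = 74 + 113 = 187$)
$\frac{1}{g{\left(U{\left(-7,-5 \right)},142 \right)} + 30474} = \frac{1}{187 + 30474} = \frac{1}{30661}$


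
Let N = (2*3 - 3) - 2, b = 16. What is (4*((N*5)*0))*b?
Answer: 0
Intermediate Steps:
N = 1 (N = (6 - 3) - 2 = 3 - 2 = 1)
(4*((N*5)*0))*b = (4*((1*5)*0))*16 = (4*(5*0))*16 = (4*0)*16 = 0*16 = 0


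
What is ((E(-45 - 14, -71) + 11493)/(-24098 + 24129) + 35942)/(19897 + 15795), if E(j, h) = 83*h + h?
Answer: 1119731/1106452 ≈ 1.0120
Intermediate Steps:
E(j, h) = 84*h
((E(-45 - 14, -71) + 11493)/(-24098 + 24129) + 35942)/(19897 + 15795) = ((84*(-71) + 11493)/(-24098 + 24129) + 35942)/(19897 + 15795) = ((-5964 + 11493)/31 + 35942)/35692 = (5529*(1/31) + 35942)*(1/35692) = (5529/31 + 35942)*(1/35692) = (1119731/31)*(1/35692) = 1119731/1106452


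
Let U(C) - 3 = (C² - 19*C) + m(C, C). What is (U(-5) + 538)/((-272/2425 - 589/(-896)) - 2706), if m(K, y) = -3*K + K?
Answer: -1457948800/5878412187 ≈ -0.24802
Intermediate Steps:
m(K, y) = -2*K
U(C) = 3 + C² - 21*C (U(C) = 3 + ((C² - 19*C) - 2*C) = 3 + (C² - 21*C) = 3 + C² - 21*C)
(U(-5) + 538)/((-272/2425 - 589/(-896)) - 2706) = ((3 + (-5)² - 21*(-5)) + 538)/((-272/2425 - 589/(-896)) - 2706) = ((3 + 25 + 105) + 538)/((-272*1/2425 - 589*(-1/896)) - 2706) = (133 + 538)/((-272/2425 + 589/896) - 2706) = 671/(1184613/2172800 - 2706) = 671/(-5878412187/2172800) = 671*(-2172800/5878412187) = -1457948800/5878412187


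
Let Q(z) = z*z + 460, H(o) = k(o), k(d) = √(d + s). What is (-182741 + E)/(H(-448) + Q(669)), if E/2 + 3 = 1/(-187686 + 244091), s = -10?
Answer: -159245890190317/390405878868555 + 10307844533*I*√458/11321770487188095 ≈ -0.4079 + 1.9484e-5*I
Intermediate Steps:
k(d) = √(-10 + d) (k(d) = √(d - 10) = √(-10 + d))
H(o) = √(-10 + o)
Q(z) = 460 + z² (Q(z) = z² + 460 = 460 + z²)
E = -338428/56405 (E = -6 + 2/(-187686 + 244091) = -6 + 2/56405 = -338428/56405 ≈ -6.0000)
(-182741 + E)/(H(-448) + Q(669)) = (-182741 - 338428/56405)/(√(-10 - 448) + (460 + 669²)) = -10307844533/(56405*(√(-458) + (460 + 447561))) = -10307844533/(56405*(I*√458 + 448021)) = -10307844533/(56405*(448021 + I*√458))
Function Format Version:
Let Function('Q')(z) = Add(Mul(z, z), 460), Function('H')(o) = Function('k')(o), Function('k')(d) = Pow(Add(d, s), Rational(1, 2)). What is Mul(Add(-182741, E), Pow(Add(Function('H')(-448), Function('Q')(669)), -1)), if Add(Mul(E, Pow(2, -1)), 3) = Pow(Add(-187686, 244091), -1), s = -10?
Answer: Add(Rational(-159245890190317, 390405878868555), Mul(Rational(10307844533, 11321770487188095), I, Pow(458, Rational(1, 2)))) ≈ Add(-0.40790, Mul(1.9484e-5, I))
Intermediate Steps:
Function('k')(d) = Pow(Add(-10, d), Rational(1, 2)) (Function('k')(d) = Pow(Add(d, -10), Rational(1, 2)) = Pow(Add(-10, d), Rational(1, 2)))
Function('H')(o) = Pow(Add(-10, o), Rational(1, 2))
Function('Q')(z) = Add(460, Pow(z, 2)) (Function('Q')(z) = Add(Pow(z, 2), 460) = Add(460, Pow(z, 2)))
E = Rational(-338428, 56405) (E = Add(-6, Mul(2, Pow(Add(-187686, 244091), -1))) = Add(-6, Mul(2, Pow(56405, -1))) = Add(-6, Mul(2, Rational(1, 56405))) = Add(-6, Rational(2, 56405)) = Rational(-338428, 56405) ≈ -6.0000)
Mul(Add(-182741, E), Pow(Add(Function('H')(-448), Function('Q')(669)), -1)) = Mul(Add(-182741, Rational(-338428, 56405)), Pow(Add(Pow(Add(-10, -448), Rational(1, 2)), Add(460, Pow(669, 2))), -1)) = Mul(Rational(-10307844533, 56405), Pow(Add(Pow(-458, Rational(1, 2)), Add(460, 447561)), -1)) = Mul(Rational(-10307844533, 56405), Pow(Add(Mul(I, Pow(458, Rational(1, 2))), 448021), -1)) = Mul(Rational(-10307844533, 56405), Pow(Add(448021, Mul(I, Pow(458, Rational(1, 2)))), -1))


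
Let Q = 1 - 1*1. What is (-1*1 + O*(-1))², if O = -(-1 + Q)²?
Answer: 0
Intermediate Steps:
Q = 0 (Q = 1 - 1 = 0)
O = -1 (O = -(-1 + 0)² = -1*(-1)² = -1*1 = -1)
(-1*1 + O*(-1))² = (-1*1 - 1*(-1))² = (-1 + 1)² = 0² = 0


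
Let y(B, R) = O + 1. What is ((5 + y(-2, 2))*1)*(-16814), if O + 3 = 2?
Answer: -84070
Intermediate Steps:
O = -1 (O = -3 + 2 = -1)
y(B, R) = 0 (y(B, R) = -1 + 1 = 0)
((5 + y(-2, 2))*1)*(-16814) = ((5 + 0)*1)*(-16814) = (5*1)*(-16814) = 5*(-16814) = -84070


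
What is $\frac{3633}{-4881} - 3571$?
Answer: $- \frac{5811228}{1627} \approx -3571.7$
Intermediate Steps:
$\frac{3633}{-4881} - 3571 = 3633 \left(- \frac{1}{4881}\right) - 3571 = - \frac{1211}{1627} - 3571 = - \frac{5811228}{1627}$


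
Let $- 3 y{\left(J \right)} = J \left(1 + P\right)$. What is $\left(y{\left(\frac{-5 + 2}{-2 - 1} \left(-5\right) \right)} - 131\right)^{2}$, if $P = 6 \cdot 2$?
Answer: $\frac{107584}{9} \approx 11954.0$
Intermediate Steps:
$P = 12$
$y{\left(J \right)} = - \frac{13 J}{3}$ ($y{\left(J \right)} = - \frac{J \left(1 + 12\right)}{3} = - \frac{J 13}{3} = - \frac{13 J}{3}$)
$\left(y{\left(\frac{-5 + 2}{-2 - 1} \left(-5\right) \right)} - 131\right)^{2} = \left(- \frac{13 \frac{-5 + 2}{-2 - 1} \left(-5\right)}{3} - 131\right)^{2} = \left(- \frac{13 - \frac{3}{-3} \left(-5\right)}{3} - 131\right)^{2} = \left(- \frac{13 \left(-3\right) \left(- \frac{1}{3}\right) \left(-5\right)}{3} - 131\right)^{2} = \left(- \frac{13 \cdot 1 \left(-5\right)}{3} - 131\right)^{2} = \left(\left(- \frac{13}{3}\right) \left(-5\right) - 131\right)^{2} = \left(\frac{65}{3} - 131\right)^{2} = \left(- \frac{328}{3}\right)^{2} = \frac{107584}{9}$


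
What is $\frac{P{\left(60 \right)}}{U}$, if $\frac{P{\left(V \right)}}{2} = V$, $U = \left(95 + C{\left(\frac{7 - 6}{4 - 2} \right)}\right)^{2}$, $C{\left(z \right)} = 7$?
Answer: $\frac{10}{867} \approx 0.011534$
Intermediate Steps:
$U = 10404$ ($U = \left(95 + 7\right)^{2} = 102^{2} = 10404$)
$P{\left(V \right)} = 2 V$
$\frac{P{\left(60 \right)}}{U} = \frac{2 \cdot 60}{10404} = 120 \cdot \frac{1}{10404} = \frac{10}{867}$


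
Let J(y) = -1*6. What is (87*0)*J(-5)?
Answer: 0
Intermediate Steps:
J(y) = -6
(87*0)*J(-5) = (87*0)*(-6) = 0*(-6) = 0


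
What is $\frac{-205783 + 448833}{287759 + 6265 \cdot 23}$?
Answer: $\frac{121525}{215927} \approx 0.56281$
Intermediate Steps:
$\frac{-205783 + 448833}{287759 + 6265 \cdot 23} = \frac{243050}{287759 + 144095} = \frac{243050}{431854} = 243050 \cdot \frac{1}{431854} = \frac{121525}{215927}$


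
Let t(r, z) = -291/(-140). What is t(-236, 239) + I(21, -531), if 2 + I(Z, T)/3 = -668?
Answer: -281109/140 ≈ -2007.9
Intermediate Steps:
t(r, z) = 291/140 (t(r, z) = -291*(-1/140) = 291/140)
I(Z, T) = -2010 (I(Z, T) = -6 + 3*(-668) = -6 - 2004 = -2010)
t(-236, 239) + I(21, -531) = 291/140 - 2010 = -281109/140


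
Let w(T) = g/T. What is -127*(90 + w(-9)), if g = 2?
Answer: -102616/9 ≈ -11402.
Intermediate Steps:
w(T) = 2/T
-127*(90 + w(-9)) = -127*(90 + 2/(-9)) = -127*(90 + 2*(-⅑)) = -127*(90 - 2/9) = -127*808/9 = -102616/9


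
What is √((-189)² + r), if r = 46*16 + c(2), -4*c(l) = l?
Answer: √145826/2 ≈ 190.94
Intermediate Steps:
c(l) = -l/4
r = 1471/2 (r = 46*16 - ¼*2 = 736 - ½ = 1471/2 ≈ 735.50)
√((-189)² + r) = √((-189)² + 1471/2) = √(35721 + 1471/2) = √(72913/2) = √145826/2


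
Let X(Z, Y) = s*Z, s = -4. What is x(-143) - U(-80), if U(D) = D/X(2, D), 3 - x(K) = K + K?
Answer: 279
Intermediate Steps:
X(Z, Y) = -4*Z
x(K) = 3 - 2*K (x(K) = 3 - (K + K) = 3 - 2*K)
U(D) = -D/8 (U(D) = D/((-4*2)) = D/(-8) = D*(-1/8) = -D/8)
x(-143) - U(-80) = (3 - 2*(-143)) - (-1)*(-80)/8 = (3 + 286) - 1*10 = 289 - 10 = 279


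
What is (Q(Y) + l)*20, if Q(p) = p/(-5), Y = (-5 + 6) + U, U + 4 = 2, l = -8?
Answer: -156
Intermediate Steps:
U = -2 (U = -4 + 2 = -2)
Y = -1 (Y = (-5 + 6) - 2 = 1 - 2 = -1)
Q(p) = -p/5 (Q(p) = p*(-1/5) = -p/5)
(Q(Y) + l)*20 = (-1/5*(-1) - 8)*20 = (1/5 - 8)*20 = -39/5*20 = -156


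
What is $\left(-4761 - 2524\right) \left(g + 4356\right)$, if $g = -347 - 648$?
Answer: $-24484885$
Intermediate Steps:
$g = -995$
$\left(-4761 - 2524\right) \left(g + 4356\right) = \left(-4761 - 2524\right) \left(-995 + 4356\right) = \left(-7285\right) 3361 = -24484885$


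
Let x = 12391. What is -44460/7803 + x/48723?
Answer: -25549847/4693649 ≈ -5.4435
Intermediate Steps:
-44460/7803 + x/48723 = -44460/7803 + 12391/48723 = -44460*1/7803 + 12391*(1/48723) = -4940/867 + 12391/48723 = -25549847/4693649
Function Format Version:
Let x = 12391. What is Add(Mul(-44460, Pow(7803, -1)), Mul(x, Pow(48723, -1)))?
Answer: Rational(-25549847, 4693649) ≈ -5.4435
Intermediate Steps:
Add(Mul(-44460, Pow(7803, -1)), Mul(x, Pow(48723, -1))) = Add(Mul(-44460, Pow(7803, -1)), Mul(12391, Pow(48723, -1))) = Add(Mul(-44460, Rational(1, 7803)), Mul(12391, Rational(1, 48723))) = Add(Rational(-4940, 867), Rational(12391, 48723)) = Rational(-25549847, 4693649)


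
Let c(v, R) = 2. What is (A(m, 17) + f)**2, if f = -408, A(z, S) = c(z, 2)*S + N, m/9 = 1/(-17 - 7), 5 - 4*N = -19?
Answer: 135424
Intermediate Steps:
N = 6 (N = 5/4 - 1/4*(-19) = 5/4 + 19/4 = 6)
m = -3/8 (m = 9/(-17 - 7) = 9/(-24) = 9*(-1/24) = -3/8 ≈ -0.37500)
A(z, S) = 6 + 2*S (A(z, S) = 2*S + 6 = 6 + 2*S)
(A(m, 17) + f)**2 = ((6 + 2*17) - 408)**2 = ((6 + 34) - 408)**2 = (40 - 408)**2 = (-368)**2 = 135424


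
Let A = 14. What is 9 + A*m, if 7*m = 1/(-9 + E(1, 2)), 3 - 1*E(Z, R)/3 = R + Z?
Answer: 79/9 ≈ 8.7778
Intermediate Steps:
E(Z, R) = 9 - 3*R - 3*Z (E(Z, R) = 9 - 3*(R + Z) = 9 + (-3*R - 3*Z) = 9 - 3*R - 3*Z)
m = -1/63 (m = 1/(7*(-9 + (9 - 3*2 - 3*1))) = 1/(7*(-9 + (9 - 6 - 3))) = 1/(7*(-9 + 0)) = (1/7)/(-9) = (1/7)*(-1/9) = -1/63 ≈ -0.015873)
9 + A*m = 9 + 14*(-1/63) = 9 - 2/9 = 79/9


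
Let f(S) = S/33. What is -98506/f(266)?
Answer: -1625349/133 ≈ -12221.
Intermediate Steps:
f(S) = S/33 (f(S) = S*(1/33) = S/33)
-98506/f(266) = -98506/((1/33)*266) = -98506/266/33 = -98506*33/266 = -1625349/133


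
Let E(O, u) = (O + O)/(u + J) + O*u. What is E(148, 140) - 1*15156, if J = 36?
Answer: 122445/22 ≈ 5565.7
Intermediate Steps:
E(O, u) = O*u + 2*O/(36 + u) (E(O, u) = (O + O)/(u + 36) + O*u = (2*O)/(36 + u) + O*u = 2*O/(36 + u) + O*u = O*u + 2*O/(36 + u))
E(148, 140) - 1*15156 = 148*(2 + 140² + 36*140)/(36 + 140) - 1*15156 = 148*(2 + 19600 + 5040)/176 - 15156 = 148*(1/176)*24642 - 15156 = 455877/22 - 15156 = 122445/22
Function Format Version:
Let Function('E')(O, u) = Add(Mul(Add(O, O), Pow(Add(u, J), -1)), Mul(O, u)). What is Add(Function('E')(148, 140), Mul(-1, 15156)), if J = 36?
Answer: Rational(122445, 22) ≈ 5565.7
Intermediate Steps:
Function('E')(O, u) = Add(Mul(O, u), Mul(2, O, Pow(Add(36, u), -1))) (Function('E')(O, u) = Add(Mul(Add(O, O), Pow(Add(u, 36), -1)), Mul(O, u)) = Add(Mul(Mul(2, O), Pow(Add(36, u), -1)), Mul(O, u)) = Add(Mul(2, O, Pow(Add(36, u), -1)), Mul(O, u)) = Add(Mul(O, u), Mul(2, O, Pow(Add(36, u), -1))))
Add(Function('E')(148, 140), Mul(-1, 15156)) = Add(Mul(148, Pow(Add(36, 140), -1), Add(2, Pow(140, 2), Mul(36, 140))), Mul(-1, 15156)) = Add(Mul(148, Pow(176, -1), Add(2, 19600, 5040)), -15156) = Add(Mul(148, Rational(1, 176), 24642), -15156) = Add(Rational(455877, 22), -15156) = Rational(122445, 22)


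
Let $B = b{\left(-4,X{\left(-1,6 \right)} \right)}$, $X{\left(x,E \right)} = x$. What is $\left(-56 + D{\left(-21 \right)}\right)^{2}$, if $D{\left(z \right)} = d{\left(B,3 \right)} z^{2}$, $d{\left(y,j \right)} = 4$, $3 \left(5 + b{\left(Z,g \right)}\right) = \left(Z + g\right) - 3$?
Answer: $2917264$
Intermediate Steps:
$b{\left(Z,g \right)} = -6 + \frac{Z}{3} + \frac{g}{3}$ ($b{\left(Z,g \right)} = -5 + \frac{\left(Z + g\right) - 3}{3} = -5 + \frac{-3 + Z + g}{3} = -5 + \left(-1 + \frac{Z}{3} + \frac{g}{3}\right) = -6 + \frac{Z}{3} + \frac{g}{3}$)
$B = - \frac{23}{3}$ ($B = -6 + \frac{1}{3} \left(-4\right) + \frac{1}{3} \left(-1\right) = -6 - \frac{4}{3} - \frac{1}{3} = - \frac{23}{3} \approx -7.6667$)
$D{\left(z \right)} = 4 z^{2}$
$\left(-56 + D{\left(-21 \right)}\right)^{2} = \left(-56 + 4 \left(-21\right)^{2}\right)^{2} = \left(-56 + 4 \cdot 441\right)^{2} = \left(-56 + 1764\right)^{2} = 1708^{2} = 2917264$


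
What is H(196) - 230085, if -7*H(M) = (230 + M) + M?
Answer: -1611217/7 ≈ -2.3017e+5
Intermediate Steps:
H(M) = -230/7 - 2*M/7 (H(M) = -((230 + M) + M)/7 = -(230 + 2*M)/7 = -230/7 - 2*M/7)
H(196) - 230085 = (-230/7 - 2/7*196) - 230085 = (-230/7 - 56) - 230085 = -622/7 - 230085 = -1611217/7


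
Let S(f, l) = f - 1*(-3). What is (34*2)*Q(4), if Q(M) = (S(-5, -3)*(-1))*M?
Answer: 544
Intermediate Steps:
S(f, l) = 3 + f (S(f, l) = f + 3 = 3 + f)
Q(M) = 2*M (Q(M) = ((3 - 5)*(-1))*M = (-2*(-1))*M = 2*M)
(34*2)*Q(4) = (34*2)*(2*4) = 68*8 = 544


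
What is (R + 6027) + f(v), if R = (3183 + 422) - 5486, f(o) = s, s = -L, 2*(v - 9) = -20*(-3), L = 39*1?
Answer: 4107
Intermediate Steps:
L = 39
v = 39 (v = 9 + (-20*(-3))/2 = 9 + (½)*60 = 9 + 30 = 39)
s = -39 (s = -1*39 = -39)
f(o) = -39
R = -1881 (R = 3605 - 5486 = -1881)
(R + 6027) + f(v) = (-1881 + 6027) - 39 = 4146 - 39 = 4107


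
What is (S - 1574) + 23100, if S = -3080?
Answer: 18446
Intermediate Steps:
(S - 1574) + 23100 = (-3080 - 1574) + 23100 = -4654 + 23100 = 18446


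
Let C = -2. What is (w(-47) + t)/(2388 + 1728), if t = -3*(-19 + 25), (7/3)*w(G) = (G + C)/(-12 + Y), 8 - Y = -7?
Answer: -25/4116 ≈ -0.0060739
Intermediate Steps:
Y = 15 (Y = 8 - 1*(-7) = 8 + 7 = 15)
w(G) = -2/7 + G/7 (w(G) = 3*((G - 2)/(-12 + 15))/7 = 3*((-2 + G)/3)/7 = 3*((-2 + G)*(1/3))/7 = 3*(-2/3 + G/3)/7 = -2/7 + G/7)
t = -18 (t = -3*6 = -18)
(w(-47) + t)/(2388 + 1728) = ((-2/7 + (1/7)*(-47)) - 18)/(2388 + 1728) = ((-2/7 - 47/7) - 18)/4116 = (-7 - 18)*(1/4116) = -25*1/4116 = -25/4116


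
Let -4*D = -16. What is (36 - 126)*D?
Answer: -360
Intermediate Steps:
D = 4 (D = -1/4*(-16) = 4)
(36 - 126)*D = (36 - 126)*4 = -90*4 = -360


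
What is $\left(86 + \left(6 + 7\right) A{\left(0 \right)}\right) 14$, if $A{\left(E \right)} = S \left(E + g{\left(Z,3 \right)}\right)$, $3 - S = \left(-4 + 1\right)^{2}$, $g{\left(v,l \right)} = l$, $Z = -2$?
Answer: $-2072$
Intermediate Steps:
$S = -6$ ($S = 3 - \left(-4 + 1\right)^{2} = 3 - \left(-3\right)^{2} = 3 - 9 = -6$)
$A{\left(E \right)} = -18 - 6 E$ ($A{\left(E \right)} = - 6 \left(E + 3\right) = - 6 \left(3 + E\right) = -18 - 6 E$)
$\left(86 + \left(6 + 7\right) A{\left(0 \right)}\right) 14 = \left(86 + \left(6 + 7\right) \left(-18 - 0\right)\right) 14 = \left(86 + 13 \left(-18 + 0\right)\right) 14 = \left(86 + 13 \left(-18\right)\right) 14 = \left(86 - 234\right) 14 = \left(-148\right) 14 = -2072$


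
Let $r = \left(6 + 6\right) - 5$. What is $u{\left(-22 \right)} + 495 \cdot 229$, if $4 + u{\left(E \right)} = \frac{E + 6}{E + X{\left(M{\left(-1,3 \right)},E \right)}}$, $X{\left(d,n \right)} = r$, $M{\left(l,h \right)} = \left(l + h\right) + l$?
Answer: $\frac{1700281}{15} \approx 1.1335 \cdot 10^{5}$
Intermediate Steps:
$M{\left(l,h \right)} = h + 2 l$ ($M{\left(l,h \right)} = \left(h + l\right) + l = h + 2 l$)
$r = 7$ ($r = 12 - 5 = 7$)
$X{\left(d,n \right)} = 7$
$u{\left(E \right)} = -4 + \frac{6 + E}{7 + E}$ ($u{\left(E \right)} = -4 + \frac{E + 6}{E + 7} = -4 + \frac{6 + E}{7 + E}$)
$u{\left(-22 \right)} + 495 \cdot 229 = \frac{-22 - -66}{7 - 22} + 495 \cdot 229 = \frac{-22 + 66}{-15} + 113355 = \left(- \frac{1}{15}\right) 44 + 113355 = - \frac{44}{15} + 113355 = \frac{1700281}{15}$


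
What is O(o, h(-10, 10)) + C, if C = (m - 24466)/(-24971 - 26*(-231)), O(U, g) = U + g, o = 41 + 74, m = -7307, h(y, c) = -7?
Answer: 2079993/18965 ≈ 109.68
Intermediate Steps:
o = 115
C = 31773/18965 (C = (-7307 - 24466)/(-24971 - 26*(-231)) = -31773/(-24971 + 6006) = -31773/(-18965) = -31773*(-1/18965) = 31773/18965 ≈ 1.6754)
O(o, h(-10, 10)) + C = (115 - 7) + 31773/18965 = 108 + 31773/18965 = 2079993/18965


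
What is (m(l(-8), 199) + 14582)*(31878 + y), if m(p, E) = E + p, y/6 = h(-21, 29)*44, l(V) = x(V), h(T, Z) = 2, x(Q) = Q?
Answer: 478733838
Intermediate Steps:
l(V) = V
y = 528 (y = 6*(2*44) = 6*88 = 528)
(m(l(-8), 199) + 14582)*(31878 + y) = ((199 - 8) + 14582)*(31878 + 528) = (191 + 14582)*32406 = 14773*32406 = 478733838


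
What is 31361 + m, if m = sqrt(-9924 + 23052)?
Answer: 31361 + 2*sqrt(3282) ≈ 31476.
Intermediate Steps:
m = 2*sqrt(3282) (m = sqrt(13128) = 2*sqrt(3282) ≈ 114.58)
31361 + m = 31361 + 2*sqrt(3282)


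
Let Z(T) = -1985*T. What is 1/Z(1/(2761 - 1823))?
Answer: -938/1985 ≈ -0.47254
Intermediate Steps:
1/Z(1/(2761 - 1823)) = 1/(-1985/(2761 - 1823)) = 1/(-1985/938) = -938/1985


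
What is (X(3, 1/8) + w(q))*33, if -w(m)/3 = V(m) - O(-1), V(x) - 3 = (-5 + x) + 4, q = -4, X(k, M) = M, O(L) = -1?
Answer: 825/8 ≈ 103.13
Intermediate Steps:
V(x) = 2 + x (V(x) = 3 + ((-5 + x) + 4) = 3 + (-1 + x) = 2 + x)
w(m) = -9 - 3*m (w(m) = -3*((2 + m) - 1*(-1)) = -3*((2 + m) + 1) = -3*(3 + m) = -9 - 3*m)
(X(3, 1/8) + w(q))*33 = (1/8 + (-9 - 3*(-4)))*33 = (1*(1/8) + (-9 + 12))*33 = (1/8 + 3)*33 = (25/8)*33 = 825/8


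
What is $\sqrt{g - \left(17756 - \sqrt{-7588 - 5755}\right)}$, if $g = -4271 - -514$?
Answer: $\sqrt{-21513 + i \sqrt{13343}} \approx 0.3938 + 146.67 i$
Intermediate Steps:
$g = -3757$ ($g = -4271 + 514 = -3757$)
$\sqrt{g - \left(17756 - \sqrt{-7588 - 5755}\right)} = \sqrt{-3757 - \left(17756 - \sqrt{-7588 - 5755}\right)} = \sqrt{-3757 - \left(17756 - i \sqrt{13343}\right)} = \sqrt{-21513 + i \sqrt{13343}}$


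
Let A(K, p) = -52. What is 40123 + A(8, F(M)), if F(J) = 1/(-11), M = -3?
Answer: 40071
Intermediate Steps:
F(J) = -1/11
40123 + A(8, F(M)) = 40123 - 52 = 40071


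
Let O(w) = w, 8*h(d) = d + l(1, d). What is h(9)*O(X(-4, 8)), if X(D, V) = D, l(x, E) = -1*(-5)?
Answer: -7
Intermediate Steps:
l(x, E) = 5
h(d) = 5/8 + d/8 (h(d) = (d + 5)/8 = (5 + d)/8 = 5/8 + d/8)
h(9)*O(X(-4, 8)) = (5/8 + (1/8)*9)*(-4) = (5/8 + 9/8)*(-4) = (7/4)*(-4) = -7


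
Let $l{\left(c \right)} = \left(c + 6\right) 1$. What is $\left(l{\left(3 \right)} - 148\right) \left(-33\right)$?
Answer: $4587$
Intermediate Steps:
$l{\left(c \right)} = 6 + c$ ($l{\left(c \right)} = \left(6 + c\right) 1 = 6 + c$)
$\left(l{\left(3 \right)} - 148\right) \left(-33\right) = \left(\left(6 + 3\right) - 148\right) \left(-33\right) = \left(9 - 148\right) \left(-33\right) = \left(-139\right) \left(-33\right) = 4587$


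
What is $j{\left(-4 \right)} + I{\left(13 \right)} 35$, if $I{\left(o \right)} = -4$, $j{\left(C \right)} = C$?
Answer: $-144$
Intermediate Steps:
$j{\left(-4 \right)} + I{\left(13 \right)} 35 = -4 - 140 = -144$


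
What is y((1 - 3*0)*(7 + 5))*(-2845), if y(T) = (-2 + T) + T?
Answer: -62590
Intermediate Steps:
y(T) = -2 + 2*T
y((1 - 3*0)*(7 + 5))*(-2845) = (-2 + 2*((1 - 3*0)*(7 + 5)))*(-2845) = (-2 + 2*((1 + 0)*12))*(-2845) = (-2 + 2*(1*12))*(-2845) = (-2 + 2*12)*(-2845) = (-2 + 24)*(-2845) = 22*(-2845) = -62590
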